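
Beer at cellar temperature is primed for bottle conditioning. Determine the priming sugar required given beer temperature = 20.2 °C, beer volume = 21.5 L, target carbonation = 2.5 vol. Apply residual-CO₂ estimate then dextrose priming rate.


residual = 14.695·(0.01821 + 0.09011·e^(−0.04·T));  sugar = (target − residual)·4.0·V
residual = 14.695·(0.01821 + 0.09011·e^(−0.04·20.2)) = 0.8578
sugar = (2.5 − 0.8578)·4.0·21.5

141.2256 g


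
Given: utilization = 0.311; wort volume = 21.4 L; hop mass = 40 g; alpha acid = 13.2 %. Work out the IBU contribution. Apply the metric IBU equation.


IBU = (α/100)·mass·U·1000 / V
IBU = (13.2/100)·40·0.311·1000 / 21.4

76.7327 IBU


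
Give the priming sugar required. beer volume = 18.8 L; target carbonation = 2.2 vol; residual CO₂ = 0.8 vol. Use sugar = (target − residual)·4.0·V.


sugar = (2.2 − 0.8)·4.0·18.8

105.2800 g


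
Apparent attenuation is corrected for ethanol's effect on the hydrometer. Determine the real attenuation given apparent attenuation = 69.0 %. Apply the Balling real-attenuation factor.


RA = AA · 0.8192
RA = 69.0 · 0.8192

56.5248 %


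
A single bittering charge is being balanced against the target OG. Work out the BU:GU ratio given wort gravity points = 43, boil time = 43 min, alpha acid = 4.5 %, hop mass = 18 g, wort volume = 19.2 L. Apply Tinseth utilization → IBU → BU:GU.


U = 1.65·0.000125^(GP/1000)·(1−e^(−0.04t))/4.15;  IBU = (α/100)·m·U·1000/V;  BU:GU = IBU/GP
U = 1.65·0.000125^(43/1000)·(1−e^(−0.04·43))/4.15 = 0.2218
IBU = (4.5/100)·18·0.2218·1000/19.2 = 9.3561
BU:GU = 9.3561/43

0.2176


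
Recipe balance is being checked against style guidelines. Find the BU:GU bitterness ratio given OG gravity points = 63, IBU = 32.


BU:GU = IBU / OG_points
BU:GU = 32 / 63

0.5079


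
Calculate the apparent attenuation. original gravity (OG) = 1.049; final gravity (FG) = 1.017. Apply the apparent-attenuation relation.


AA = (OG − FG)/(OG − 1) · 100
AA = (1.049 − 1.017)/(1.049 − 1) · 100

65.3061 %


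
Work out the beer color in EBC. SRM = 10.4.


EBC = SRM · 1.97
EBC = 10.4 · 1.97

20.4880 EBC


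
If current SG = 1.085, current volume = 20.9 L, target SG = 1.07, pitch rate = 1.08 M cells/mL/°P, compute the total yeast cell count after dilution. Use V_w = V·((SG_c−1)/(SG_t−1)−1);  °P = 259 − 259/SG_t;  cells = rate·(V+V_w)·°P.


V_w = 20.9·((1.085−1)/(1.07−1)−1) = 4.4786
V_final = 20.9 + 4.4786 = 25.3786
°P = 259 − 259/1.07 = 16.9439
cells = 1.08·25.3786·16.9439

464.4136 billion cells


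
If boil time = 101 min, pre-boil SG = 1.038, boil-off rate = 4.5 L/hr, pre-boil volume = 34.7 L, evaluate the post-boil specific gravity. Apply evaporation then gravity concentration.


V_post = V_pre − rate·(t/60);  SG_post = 1 + (SG_pre−1)·V_pre/V_post
V_post = 34.7 − 4.5·(101/60) = 27.1250
SG_post = 1 + (1.038 − 1)·34.7/27.1250

1.0486


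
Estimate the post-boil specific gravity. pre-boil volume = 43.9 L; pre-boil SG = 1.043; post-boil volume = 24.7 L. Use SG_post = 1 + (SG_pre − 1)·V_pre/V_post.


pts_pre = (1.043 − 1)·1000 = 43.0000
pts_post = 43.0000·43.9/24.7 = 76.4251
SG_post = 1 + 76.4251/1000

1.0764


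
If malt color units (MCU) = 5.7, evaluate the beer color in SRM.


SRM = 1.4922 · MCU^0.6859
SRM = 1.4922 · 5.7^0.6859

4.9236 SRM


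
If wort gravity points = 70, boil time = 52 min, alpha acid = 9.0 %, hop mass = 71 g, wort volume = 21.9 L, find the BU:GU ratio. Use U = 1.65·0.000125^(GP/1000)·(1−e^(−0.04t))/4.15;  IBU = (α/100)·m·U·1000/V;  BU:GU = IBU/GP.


U = 1.65·0.000125^(70/1000)·(1−e^(−0.04·52))/4.15 = 0.1855
IBU = (9.0/100)·71·0.1855·1000/21.9 = 54.1152
BU:GU = 54.1152/70

0.7731


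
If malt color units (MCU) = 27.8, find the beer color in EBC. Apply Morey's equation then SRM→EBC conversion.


SRM = 1.4922·MCU^0.6859;  EBC = SRM·1.97
SRM = 1.4922·27.8^0.6859 = 14.5981
EBC = 14.5981·1.97

28.7583 EBC


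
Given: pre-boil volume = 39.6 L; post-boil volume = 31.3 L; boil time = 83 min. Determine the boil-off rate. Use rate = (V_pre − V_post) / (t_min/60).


rate = (39.6 − 31.3) / (83/60)

6.0000 L/hr


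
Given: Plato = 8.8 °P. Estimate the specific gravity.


SG = 259/(259 − P)
SG = 259/(259 − 8.8)

1.0352


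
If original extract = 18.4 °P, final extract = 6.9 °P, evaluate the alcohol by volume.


SG = 259/(259 − P);  ABV = (OG − FG)·131.25
OG = 259/(259 − 18.4) = 1.0765
FG = 259/(259 − 6.9) = 1.0274
ABV = (1.0765 − 1.0274)·131.25

6.4451 % ABV


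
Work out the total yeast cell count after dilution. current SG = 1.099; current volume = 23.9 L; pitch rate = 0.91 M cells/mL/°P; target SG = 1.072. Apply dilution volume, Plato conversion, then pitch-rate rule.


V_w = V·((SG_c−1)/(SG_t−1)−1);  °P = 259 − 259/SG_t;  cells = rate·(V+V_w)·°P
V_w = 23.9·((1.099−1)/(1.072−1)−1) = 8.9625
V_final = 23.9 + 8.9625 = 32.8625
°P = 259 − 259/1.072 = 17.3955
cells = 0.91·32.8625·17.3955

520.2109 billion cells


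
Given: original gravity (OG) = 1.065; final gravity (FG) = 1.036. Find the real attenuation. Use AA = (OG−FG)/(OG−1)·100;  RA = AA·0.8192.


AA = (1.065 − 1.036)/(1.065 − 1)·100 = 44.6154
RA = 44.6154·0.8192

36.5489 %


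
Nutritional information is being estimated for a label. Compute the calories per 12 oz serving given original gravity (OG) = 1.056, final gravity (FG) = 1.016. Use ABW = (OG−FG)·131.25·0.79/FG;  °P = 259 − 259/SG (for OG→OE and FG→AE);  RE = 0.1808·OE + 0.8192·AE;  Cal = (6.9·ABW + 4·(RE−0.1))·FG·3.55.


ABW = (1.056 − 1.016)·131.25·0.79/1.016 = 4.0822
OE = 259 − 259/1.056 = 13.7348 °P
AE = 259 − 259/1.016 = 4.0787 °P
RE = 0.1808·13.7348 + 0.8192·4.0787 = 5.8246 °P
Cal = (6.9·4.0822 + 4·(5.8246−0.1))·1.016·3.55

184.1825 kcal


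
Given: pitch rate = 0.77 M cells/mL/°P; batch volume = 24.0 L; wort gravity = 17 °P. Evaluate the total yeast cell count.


cells (billions) = rate · V_L · °P
cells = 0.77 · 24.0 · 17

314.1600 billion cells


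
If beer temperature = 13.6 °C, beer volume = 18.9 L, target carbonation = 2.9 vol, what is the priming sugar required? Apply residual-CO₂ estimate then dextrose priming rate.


residual = 14.695·(0.01821 + 0.09011·e^(−0.04·T));  sugar = (target − residual)·4.0·V
residual = 14.695·(0.01821 + 0.09011·e^(−0.04·13.6)) = 1.0362
sugar = (2.9 − 1.0362)·4.0·18.9

140.9055 g


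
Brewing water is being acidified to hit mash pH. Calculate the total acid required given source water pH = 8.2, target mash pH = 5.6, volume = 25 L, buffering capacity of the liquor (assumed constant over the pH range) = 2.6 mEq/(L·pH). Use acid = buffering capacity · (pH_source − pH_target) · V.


acid = 2.6 · (8.2 − 5.6) · 25

169.0000 mEq


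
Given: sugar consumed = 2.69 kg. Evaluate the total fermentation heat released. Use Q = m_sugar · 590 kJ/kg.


Q = 2.69 · 590

1587.1000 kJ


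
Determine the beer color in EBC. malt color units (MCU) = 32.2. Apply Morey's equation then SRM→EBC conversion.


SRM = 1.4922·MCU^0.6859;  EBC = SRM·1.97
SRM = 1.4922·32.2^0.6859 = 16.1460
EBC = 16.1460·1.97

31.8077 EBC


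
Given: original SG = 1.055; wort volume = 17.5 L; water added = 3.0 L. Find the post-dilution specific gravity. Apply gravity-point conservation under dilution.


SG_new = 1 + (SG_old − 1)·V_old/(V_old + V_water)
pts = (1.055 − 1)·1000·17.5/(17.5 + 3.0) = 46.9512
SG_new = 1 + 46.9512/1000

1.0470


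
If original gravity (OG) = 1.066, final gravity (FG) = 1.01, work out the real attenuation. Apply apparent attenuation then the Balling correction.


AA = (OG−FG)/(OG−1)·100;  RA = AA·0.8192
AA = (1.066 − 1.01)/(1.066 − 1)·100 = 84.8485
RA = 84.8485·0.8192

69.5079 %


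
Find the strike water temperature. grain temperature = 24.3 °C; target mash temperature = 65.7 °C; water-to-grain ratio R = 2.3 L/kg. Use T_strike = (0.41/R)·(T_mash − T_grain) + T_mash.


T_strike = (0.41/2.3)·(65.7 − 24.3) + 65.7

73.0800 °C


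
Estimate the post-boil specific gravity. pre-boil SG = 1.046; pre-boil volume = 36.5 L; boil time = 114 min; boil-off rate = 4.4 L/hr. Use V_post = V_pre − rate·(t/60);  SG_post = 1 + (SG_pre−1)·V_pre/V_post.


V_post = 36.5 − 4.4·(114/60) = 28.1400
SG_post = 1 + (1.046 − 1)·36.5/28.1400

1.0597


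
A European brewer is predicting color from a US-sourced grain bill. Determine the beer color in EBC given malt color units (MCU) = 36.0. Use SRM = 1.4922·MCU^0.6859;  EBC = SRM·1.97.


SRM = 1.4922·36.0^0.6859 = 17.4299
EBC = 17.4299·1.97

34.3369 EBC


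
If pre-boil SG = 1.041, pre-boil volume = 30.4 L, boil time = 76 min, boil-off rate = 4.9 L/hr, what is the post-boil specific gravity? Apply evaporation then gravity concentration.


V_post = V_pre − rate·(t/60);  SG_post = 1 + (SG_pre−1)·V_pre/V_post
V_post = 30.4 − 4.9·(76/60) = 24.1933
SG_post = 1 + (1.041 − 1)·30.4/24.1933

1.0515


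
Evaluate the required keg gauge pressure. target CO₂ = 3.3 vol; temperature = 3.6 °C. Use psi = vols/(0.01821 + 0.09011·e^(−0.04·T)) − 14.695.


psi = 3.3/(0.01821 + 0.09011·e^(−0.04·3.6)) − 14.695

19.5960 psi


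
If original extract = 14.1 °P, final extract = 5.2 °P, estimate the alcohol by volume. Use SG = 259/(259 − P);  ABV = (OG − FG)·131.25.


OG = 259/(259 − 14.1) = 1.0576
FG = 259/(259 − 5.2) = 1.0205
ABV = (1.0576 − 1.0205)·131.25

4.8675 % ABV


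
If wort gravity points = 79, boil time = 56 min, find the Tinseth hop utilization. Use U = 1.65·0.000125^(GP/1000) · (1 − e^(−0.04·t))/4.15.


bigness = 1.65·0.000125^(79/1000) = 0.8112
boil_factor = (1 − e^(−0.04·56))/4.15 = 0.2153
U = 0.8112 · 0.2153

0.1747


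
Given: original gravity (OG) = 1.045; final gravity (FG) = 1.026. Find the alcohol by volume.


ABV = (OG − FG) · 131.25
ABV = (1.045 − 1.026) · 131.25

2.4937 % ABV


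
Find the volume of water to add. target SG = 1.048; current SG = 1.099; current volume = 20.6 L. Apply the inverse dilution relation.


V_water = V·((SG_curr − 1)/(SG_target − 1) − 1)
V_water = 20.6·((1.099 − 1)/(1.048 − 1) − 1)

21.8875 L


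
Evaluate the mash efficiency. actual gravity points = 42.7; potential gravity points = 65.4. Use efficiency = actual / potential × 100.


efficiency = 42.7 / 65.4 × 100

65.2905 %


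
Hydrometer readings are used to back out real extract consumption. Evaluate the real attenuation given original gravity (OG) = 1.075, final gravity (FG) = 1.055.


AA = (OG−FG)/(OG−1)·100;  RA = AA·0.8192
AA = (1.075 − 1.055)/(1.075 − 1)·100 = 26.6667
RA = 26.6667·0.8192

21.8453 %


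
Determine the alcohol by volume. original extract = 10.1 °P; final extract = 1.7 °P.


SG = 259/(259 − P);  ABV = (OG − FG)·131.25
OG = 259/(259 − 10.1) = 1.0406
FG = 259/(259 − 1.7) = 1.0066
ABV = (1.0406 − 1.0066)·131.25

4.4588 % ABV


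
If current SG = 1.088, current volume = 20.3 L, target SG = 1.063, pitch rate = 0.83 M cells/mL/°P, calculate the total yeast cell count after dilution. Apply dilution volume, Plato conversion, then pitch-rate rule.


V_w = V·((SG_c−1)/(SG_t−1)−1);  °P = 259 − 259/SG_t;  cells = rate·(V+V_w)·°P
V_w = 20.3·((1.088−1)/(1.063−1)−1) = 8.0556
V_final = 20.3 + 8.0556 = 28.3556
°P = 259 − 259/1.063 = 15.3500
cells = 0.83·28.3556·15.3500

361.2628 billion cells


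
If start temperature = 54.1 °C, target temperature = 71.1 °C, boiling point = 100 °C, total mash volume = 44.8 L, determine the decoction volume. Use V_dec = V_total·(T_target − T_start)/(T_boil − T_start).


V_dec = 44.8·(71.1 − 54.1)/(100 − 54.1)

16.5926 L


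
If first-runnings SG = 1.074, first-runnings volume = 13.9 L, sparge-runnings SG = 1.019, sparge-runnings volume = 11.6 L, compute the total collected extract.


total = Σ (SG_i − 1)·1000·V_i
first = (1.074 − 1)·1000·13.9 = 1028.6000
sparge = (1.019 − 1)·1000·11.6 = 220.4000
total = 1028.6000 + 220.4000

1249.0000 gravity·L


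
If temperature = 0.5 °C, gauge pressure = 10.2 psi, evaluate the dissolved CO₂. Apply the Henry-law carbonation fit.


vols = (P + 14.695)·(0.01821 + 0.09011·e^(−0.04·T))
vols = (10.2 + 14.695)·(0.01821 + 0.09011·e^(−0.04·0.5))

2.6522 volumes


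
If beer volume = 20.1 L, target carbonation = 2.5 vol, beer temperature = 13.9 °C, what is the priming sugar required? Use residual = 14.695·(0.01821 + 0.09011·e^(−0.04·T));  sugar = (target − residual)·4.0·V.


residual = 14.695·(0.01821 + 0.09011·e^(−0.04·13.9)) = 1.0270
sugar = (2.5 − 1.0270)·4.0·20.1

118.4289 g


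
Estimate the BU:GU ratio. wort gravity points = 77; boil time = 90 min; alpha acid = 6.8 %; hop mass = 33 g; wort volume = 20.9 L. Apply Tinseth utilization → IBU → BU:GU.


U = 1.65·0.000125^(GP/1000)·(1−e^(−0.04t))/4.15;  IBU = (α/100)·m·U·1000/V;  BU:GU = IBU/GP
U = 1.65·0.000125^(77/1000)·(1−e^(−0.04·90))/4.15 = 0.1936
IBU = (6.8/100)·33·0.1936·1000/20.9 = 20.7847
BU:GU = 20.7847/77

0.2699


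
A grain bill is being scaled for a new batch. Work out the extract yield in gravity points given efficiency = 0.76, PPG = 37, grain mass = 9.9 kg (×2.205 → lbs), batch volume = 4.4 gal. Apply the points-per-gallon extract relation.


points = lbs × PPG × eff / vol
lbs = 9.9 × 2.205 = 21.8295
points = 21.8295 × 37 × 0.76 / 4.4

139.5104 points


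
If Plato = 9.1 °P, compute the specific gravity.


SG = 259/(259 − P)
SG = 259/(259 − 9.1)

1.0364


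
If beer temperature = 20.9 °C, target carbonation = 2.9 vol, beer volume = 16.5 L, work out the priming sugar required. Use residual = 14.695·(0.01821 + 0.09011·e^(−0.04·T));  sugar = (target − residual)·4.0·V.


residual = 14.695·(0.01821 + 0.09011·e^(−0.04·20.9)) = 0.8415
sugar = (2.9 − 0.8415)·4.0·16.5

135.8581 g


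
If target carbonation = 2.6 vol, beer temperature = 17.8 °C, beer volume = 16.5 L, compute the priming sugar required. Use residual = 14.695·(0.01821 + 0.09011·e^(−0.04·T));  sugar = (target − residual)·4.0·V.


residual = 14.695·(0.01821 + 0.09011·e^(−0.04·17.8)) = 0.9173
sugar = (2.6 − 0.9173)·4.0·16.5

111.0573 g


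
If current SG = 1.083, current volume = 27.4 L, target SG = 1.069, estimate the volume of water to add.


V_water = V·((SG_curr − 1)/(SG_target − 1) − 1)
V_water = 27.4·((1.083 − 1)/(1.069 − 1) − 1)

5.5594 L


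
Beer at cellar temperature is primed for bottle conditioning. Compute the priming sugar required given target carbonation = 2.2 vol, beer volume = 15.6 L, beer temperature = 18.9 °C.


residual = 14.695·(0.01821 + 0.09011·e^(−0.04·T));  sugar = (target − residual)·4.0·V
residual = 14.695·(0.01821 + 0.09011·e^(−0.04·18.9)) = 0.8893
sugar = (2.2 − 0.8893)·4.0·15.6

81.7848 g


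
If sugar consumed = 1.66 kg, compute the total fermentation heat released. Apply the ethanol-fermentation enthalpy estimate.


Q = m_sugar · 590 kJ/kg
Q = 1.66 · 590

979.4000 kJ


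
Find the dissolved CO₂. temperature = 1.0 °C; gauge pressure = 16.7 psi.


vols = (P + 14.695)·(0.01821 + 0.09011·e^(−0.04·T))
vols = (16.7 + 14.695)·(0.01821 + 0.09011·e^(−0.04·1.0))

3.2898 volumes


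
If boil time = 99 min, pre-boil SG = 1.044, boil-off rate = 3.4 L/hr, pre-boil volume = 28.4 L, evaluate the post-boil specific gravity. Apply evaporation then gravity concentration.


V_post = V_pre − rate·(t/60);  SG_post = 1 + (SG_pre−1)·V_pre/V_post
V_post = 28.4 − 3.4·(99/60) = 22.7900
SG_post = 1 + (1.044 − 1)·28.4/22.7900

1.0548


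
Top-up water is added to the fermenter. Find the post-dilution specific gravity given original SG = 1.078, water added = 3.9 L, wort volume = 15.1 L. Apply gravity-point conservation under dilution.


SG_new = 1 + (SG_old − 1)·V_old/(V_old + V_water)
pts = (1.078 − 1)·1000·15.1/(15.1 + 3.9) = 61.9895
SG_new = 1 + 61.9895/1000

1.0620


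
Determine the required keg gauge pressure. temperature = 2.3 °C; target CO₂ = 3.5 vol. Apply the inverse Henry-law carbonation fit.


psi = vols/(0.01821 + 0.09011·e^(−0.04·T)) − 14.695
psi = 3.5/(0.01821 + 0.09011·e^(−0.04·2.3)) − 14.695

20.1656 psi


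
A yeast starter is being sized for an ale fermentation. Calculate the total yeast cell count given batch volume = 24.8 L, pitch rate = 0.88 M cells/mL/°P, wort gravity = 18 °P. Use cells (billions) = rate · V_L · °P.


cells = 0.88 · 24.8 · 18

392.8320 billion cells


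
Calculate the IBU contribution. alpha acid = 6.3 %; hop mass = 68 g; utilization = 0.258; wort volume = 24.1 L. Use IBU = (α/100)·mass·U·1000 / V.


IBU = (6.3/100)·68·0.258·1000 / 24.1

45.8619 IBU


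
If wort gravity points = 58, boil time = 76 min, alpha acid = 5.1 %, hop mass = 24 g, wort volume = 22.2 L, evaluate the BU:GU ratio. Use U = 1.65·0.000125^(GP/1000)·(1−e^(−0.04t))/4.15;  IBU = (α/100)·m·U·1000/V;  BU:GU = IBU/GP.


U = 1.65·0.000125^(58/1000)·(1−e^(−0.04·76))/4.15 = 0.2248
IBU = (5.1/100)·24·0.2248·1000/22.2 = 12.3936
BU:GU = 12.3936/58

0.2137


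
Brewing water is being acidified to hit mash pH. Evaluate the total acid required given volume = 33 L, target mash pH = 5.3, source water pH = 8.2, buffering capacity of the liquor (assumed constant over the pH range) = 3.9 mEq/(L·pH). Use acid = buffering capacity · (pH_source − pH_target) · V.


acid = 3.9 · (8.2 − 5.3) · 33

373.2300 mEq


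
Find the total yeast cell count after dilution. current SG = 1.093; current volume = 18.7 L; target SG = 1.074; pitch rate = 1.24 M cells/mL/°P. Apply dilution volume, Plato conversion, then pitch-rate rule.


V_w = V·((SG_c−1)/(SG_t−1)−1);  °P = 259 − 259/SG_t;  cells = rate·(V+V_w)·°P
V_w = 18.7·((1.093−1)/(1.074−1)−1) = 4.8014
V_final = 18.7 + 4.8014 = 23.5014
°P = 259 − 259/1.074 = 17.8454
cells = 1.24·23.5014·17.8454

520.0460 billion cells


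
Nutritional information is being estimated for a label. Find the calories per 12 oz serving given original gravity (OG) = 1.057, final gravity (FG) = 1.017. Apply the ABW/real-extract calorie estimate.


ABW = (OG−FG)·131.25·0.79/FG;  °P = 259 − 259/SG (for OG→OE and FG→AE);  RE = 0.1808·OE + 0.8192·AE;  Cal = (6.9·ABW + 4·(RE−0.1))·FG·3.55
ABW = (1.057 − 1.017)·131.25·0.79/1.017 = 4.0782
OE = 259 − 259/1.057 = 13.9669 °P
AE = 259 − 259/1.017 = 4.3294 °P
RE = 0.1808·13.9669 + 0.8192·4.3294 = 6.0719 °P
Cal = (6.9·4.0782 + 4·(6.0719−0.1))·1.017·3.55

187.8350 kcal


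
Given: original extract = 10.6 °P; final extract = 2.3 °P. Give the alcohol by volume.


SG = 259/(259 − P);  ABV = (OG − FG)·131.25
OG = 259/(259 − 10.6) = 1.0427
FG = 259/(259 − 2.3) = 1.0090
ABV = (1.0427 − 1.0090)·131.25

4.4249 % ABV


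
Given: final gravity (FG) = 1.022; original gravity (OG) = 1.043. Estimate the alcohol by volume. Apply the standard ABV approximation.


ABV = (OG − FG) · 131.25
ABV = (1.043 − 1.022) · 131.25

2.7562 % ABV


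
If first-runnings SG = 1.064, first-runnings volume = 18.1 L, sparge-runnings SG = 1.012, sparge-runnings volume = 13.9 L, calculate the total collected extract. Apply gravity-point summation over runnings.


total = Σ (SG_i − 1)·1000·V_i
first = (1.064 − 1)·1000·18.1 = 1158.4000
sparge = (1.012 − 1)·1000·13.9 = 166.8000
total = 1158.4000 + 166.8000

1325.2000 gravity·L


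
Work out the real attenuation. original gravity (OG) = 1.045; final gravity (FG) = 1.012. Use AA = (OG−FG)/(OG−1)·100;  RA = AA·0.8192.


AA = (1.045 − 1.012)/(1.045 − 1)·100 = 73.3333
RA = 73.3333·0.8192

60.0747 %


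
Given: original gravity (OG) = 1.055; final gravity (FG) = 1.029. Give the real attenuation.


AA = (OG−FG)/(OG−1)·100;  RA = AA·0.8192
AA = (1.055 − 1.029)/(1.055 − 1)·100 = 47.2727
RA = 47.2727·0.8192

38.7258 %


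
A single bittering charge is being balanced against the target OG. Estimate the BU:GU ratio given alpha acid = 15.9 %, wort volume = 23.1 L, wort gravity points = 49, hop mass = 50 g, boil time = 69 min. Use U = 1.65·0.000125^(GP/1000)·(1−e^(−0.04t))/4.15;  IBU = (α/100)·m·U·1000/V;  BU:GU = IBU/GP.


U = 1.65·0.000125^(49/1000)·(1−e^(−0.04·69))/4.15 = 0.2398
IBU = (15.9/100)·50·0.2398·1000/23.1 = 82.5171
BU:GU = 82.5171/49

1.6840


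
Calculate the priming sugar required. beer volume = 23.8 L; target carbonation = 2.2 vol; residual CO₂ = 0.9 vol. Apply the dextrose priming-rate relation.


sugar = (target − residual)·4.0·V
sugar = (2.2 − 0.9)·4.0·23.8

123.7600 g


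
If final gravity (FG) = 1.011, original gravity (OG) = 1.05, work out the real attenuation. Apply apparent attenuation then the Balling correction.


AA = (OG−FG)/(OG−1)·100;  RA = AA·0.8192
AA = (1.05 − 1.011)/(1.05 − 1)·100 = 78.0000
RA = 78.0000·0.8192

63.8976 %


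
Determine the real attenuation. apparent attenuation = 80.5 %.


RA = AA · 0.8192
RA = 80.5 · 0.8192

65.9456 %


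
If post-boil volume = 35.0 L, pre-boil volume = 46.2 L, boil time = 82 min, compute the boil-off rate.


rate = (V_pre − V_post) / (t_min/60)
rate = (46.2 − 35.0) / (82/60)

8.1951 L/hr


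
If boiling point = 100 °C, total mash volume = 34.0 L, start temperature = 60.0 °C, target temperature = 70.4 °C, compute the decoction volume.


V_dec = V_total·(T_target − T_start)/(T_boil − T_start)
V_dec = 34.0·(70.4 − 60.0)/(100 − 60.0)

8.8400 L


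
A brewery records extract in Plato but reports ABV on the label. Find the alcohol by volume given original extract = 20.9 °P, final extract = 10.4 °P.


SG = 259/(259 − P);  ABV = (OG − FG)·131.25
OG = 259/(259 − 20.9) = 1.0878
FG = 259/(259 − 10.4) = 1.0418
ABV = (1.0878 − 1.0418)·131.25

6.0301 % ABV


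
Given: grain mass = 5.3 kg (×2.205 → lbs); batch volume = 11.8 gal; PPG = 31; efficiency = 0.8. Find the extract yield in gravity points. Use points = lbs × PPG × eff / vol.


lbs = 5.3 × 2.205 = 11.6865
points = 11.6865 × 31 × 0.8 / 11.8

24.5615 points


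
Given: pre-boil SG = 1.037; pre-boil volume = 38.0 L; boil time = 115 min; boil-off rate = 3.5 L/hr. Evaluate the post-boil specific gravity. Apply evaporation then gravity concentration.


V_post = V_pre − rate·(t/60);  SG_post = 1 + (SG_pre−1)·V_pre/V_post
V_post = 38.0 − 3.5·(115/60) = 31.2917
SG_post = 1 + (1.037 − 1)·38.0/31.2917

1.0449


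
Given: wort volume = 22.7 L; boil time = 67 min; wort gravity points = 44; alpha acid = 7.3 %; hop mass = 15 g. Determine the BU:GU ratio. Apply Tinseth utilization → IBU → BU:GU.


U = 1.65·0.000125^(GP/1000)·(1−e^(−0.04t))/4.15;  IBU = (α/100)·m·U·1000/V;  BU:GU = IBU/GP
U = 1.65·0.000125^(44/1000)·(1−e^(−0.04·67))/4.15 = 0.2494
IBU = (7.3/100)·15·0.2494·1000/22.7 = 12.0293
BU:GU = 12.0293/44

0.2734


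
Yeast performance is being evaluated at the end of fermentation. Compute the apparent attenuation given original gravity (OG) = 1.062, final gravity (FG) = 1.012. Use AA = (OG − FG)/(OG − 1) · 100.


AA = (1.062 − 1.012)/(1.062 − 1) · 100

80.6452 %


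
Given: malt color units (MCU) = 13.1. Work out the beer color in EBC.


SRM = 1.4922·MCU^0.6859;  EBC = SRM·1.97
SRM = 1.4922·13.1^0.6859 = 8.7129
EBC = 8.7129·1.97

17.1644 EBC


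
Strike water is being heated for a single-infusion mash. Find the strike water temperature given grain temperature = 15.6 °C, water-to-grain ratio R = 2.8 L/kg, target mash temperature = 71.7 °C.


T_strike = (0.41/R)·(T_mash − T_grain) + T_mash
T_strike = (0.41/2.8)·(71.7 − 15.6) + 71.7

79.9146 °C


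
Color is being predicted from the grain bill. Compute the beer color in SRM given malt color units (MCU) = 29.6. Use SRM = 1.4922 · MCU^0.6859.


SRM = 1.4922 · 29.6^0.6859

15.2400 SRM


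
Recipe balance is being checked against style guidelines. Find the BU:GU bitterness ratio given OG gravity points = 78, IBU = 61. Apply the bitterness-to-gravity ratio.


BU:GU = IBU / OG_points
BU:GU = 61 / 78

0.7821


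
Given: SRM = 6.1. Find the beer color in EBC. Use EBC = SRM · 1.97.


EBC = 6.1 · 1.97

12.0170 EBC


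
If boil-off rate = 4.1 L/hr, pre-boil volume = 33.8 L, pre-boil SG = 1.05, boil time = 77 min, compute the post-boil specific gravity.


V_post = V_pre − rate·(t/60);  SG_post = 1 + (SG_pre−1)·V_pre/V_post
V_post = 33.8 − 4.1·(77/60) = 28.5383
SG_post = 1 + (1.05 − 1)·33.8/28.5383

1.0592


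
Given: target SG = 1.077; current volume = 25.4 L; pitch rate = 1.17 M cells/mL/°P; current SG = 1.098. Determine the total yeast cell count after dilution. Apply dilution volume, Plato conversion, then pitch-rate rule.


V_w = V·((SG_c−1)/(SG_t−1)−1);  °P = 259 − 259/SG_t;  cells = rate·(V+V_w)·°P
V_w = 25.4·((1.098−1)/(1.077−1)−1) = 6.9273
V_final = 25.4 + 6.9273 = 32.3273
°P = 259 − 259/1.077 = 18.5172
cells = 1.17·32.3273·18.5172

700.3735 billion cells


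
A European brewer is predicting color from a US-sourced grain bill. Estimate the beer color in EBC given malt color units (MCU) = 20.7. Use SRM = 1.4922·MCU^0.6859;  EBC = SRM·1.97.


SRM = 1.4922·20.7^0.6859 = 11.9248
EBC = 11.9248·1.97

23.4919 EBC


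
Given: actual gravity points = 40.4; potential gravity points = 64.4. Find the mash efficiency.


efficiency = actual / potential × 100
efficiency = 40.4 / 64.4 × 100

62.7329 %


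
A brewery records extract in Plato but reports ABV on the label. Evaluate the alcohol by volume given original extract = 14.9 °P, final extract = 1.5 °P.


SG = 259/(259 − P);  ABV = (OG − FG)·131.25
OG = 259/(259 − 14.9) = 1.0610
FG = 259/(259 − 1.5) = 1.0058
ABV = (1.0610 − 1.0058)·131.25

7.2470 % ABV


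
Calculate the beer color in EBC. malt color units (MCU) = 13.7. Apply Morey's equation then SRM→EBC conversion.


SRM = 1.4922·MCU^0.6859;  EBC = SRM·1.97
SRM = 1.4922·13.7^0.6859 = 8.9847
EBC = 8.9847·1.97

17.6999 EBC


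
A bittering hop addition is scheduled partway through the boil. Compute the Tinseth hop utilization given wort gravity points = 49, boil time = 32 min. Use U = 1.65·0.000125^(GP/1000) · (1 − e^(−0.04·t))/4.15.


bigness = 1.65·0.000125^(49/1000) = 1.0623
boil_factor = (1 − e^(−0.04·32))/4.15 = 0.1740
U = 1.0623 · 0.1740

0.1848


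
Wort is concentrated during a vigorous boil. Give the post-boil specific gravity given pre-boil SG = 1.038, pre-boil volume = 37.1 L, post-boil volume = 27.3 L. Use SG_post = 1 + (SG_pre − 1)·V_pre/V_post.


pts_pre = (1.038 − 1)·1000 = 38.0000
pts_post = 38.0000·37.1/27.3 = 51.6410
SG_post = 1 + 51.6410/1000

1.0516


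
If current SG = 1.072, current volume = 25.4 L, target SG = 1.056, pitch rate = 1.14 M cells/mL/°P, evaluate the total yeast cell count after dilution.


V_w = V·((SG_c−1)/(SG_t−1)−1);  °P = 259 − 259/SG_t;  cells = rate·(V+V_w)·°P
V_w = 25.4·((1.072−1)/(1.056−1)−1) = 7.2571
V_final = 25.4 + 7.2571 = 32.6571
°P = 259 − 259/1.056 = 13.7348
cells = 1.14·32.6571·13.7348

511.3366 billion cells


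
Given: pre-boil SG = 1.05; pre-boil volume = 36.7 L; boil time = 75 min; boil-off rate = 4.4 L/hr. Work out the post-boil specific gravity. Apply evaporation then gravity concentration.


V_post = V_pre − rate·(t/60);  SG_post = 1 + (SG_pre−1)·V_pre/V_post
V_post = 36.7 − 4.4·(75/60) = 31.2000
SG_post = 1 + (1.05 − 1)·36.7/31.2000

1.0588


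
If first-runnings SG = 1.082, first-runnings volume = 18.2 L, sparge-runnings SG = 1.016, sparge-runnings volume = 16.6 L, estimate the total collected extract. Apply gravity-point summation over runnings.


total = Σ (SG_i − 1)·1000·V_i
first = (1.082 − 1)·1000·18.2 = 1492.4000
sparge = (1.016 − 1)·1000·16.6 = 265.6000
total = 1492.4000 + 265.6000

1758.0000 gravity·L


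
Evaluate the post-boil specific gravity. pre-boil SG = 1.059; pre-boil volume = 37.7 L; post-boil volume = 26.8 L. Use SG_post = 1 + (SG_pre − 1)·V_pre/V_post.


pts_pre = (1.059 − 1)·1000 = 59.0000
pts_post = 59.0000·37.7/26.8 = 82.9963
SG_post = 1 + 82.9963/1000

1.0830


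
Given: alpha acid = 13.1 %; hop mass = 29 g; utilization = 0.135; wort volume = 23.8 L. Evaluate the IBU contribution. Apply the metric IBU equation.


IBU = (α/100)·mass·U·1000 / V
IBU = (13.1/100)·29·0.135·1000 / 23.8

21.5489 IBU


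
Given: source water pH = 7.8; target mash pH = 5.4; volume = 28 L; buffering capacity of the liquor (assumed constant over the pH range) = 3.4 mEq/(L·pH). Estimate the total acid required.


acid = buffering capacity · (pH_source − pH_target) · V
acid = 3.4 · (7.8 − 5.4) · 28

228.4800 mEq


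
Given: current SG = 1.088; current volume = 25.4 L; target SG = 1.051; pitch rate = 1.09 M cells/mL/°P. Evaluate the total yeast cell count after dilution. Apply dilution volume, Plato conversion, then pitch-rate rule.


V_w = V·((SG_c−1)/(SG_t−1)−1);  °P = 259 − 259/SG_t;  cells = rate·(V+V_w)·°P
V_w = 25.4·((1.088−1)/(1.051−1)−1) = 18.4275
V_final = 25.4 + 18.4275 = 43.8275
°P = 259 − 259/1.051 = 12.5680
cells = 1.09·43.8275·12.5680

600.3990 billion cells


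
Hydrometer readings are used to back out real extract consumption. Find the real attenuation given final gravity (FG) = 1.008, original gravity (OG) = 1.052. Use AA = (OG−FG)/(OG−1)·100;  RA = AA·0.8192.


AA = (1.052 − 1.008)/(1.052 − 1)·100 = 84.6154
RA = 84.6154·0.8192

69.3169 %


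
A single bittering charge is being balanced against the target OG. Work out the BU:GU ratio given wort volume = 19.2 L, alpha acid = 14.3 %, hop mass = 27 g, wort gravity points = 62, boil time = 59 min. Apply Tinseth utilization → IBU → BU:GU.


U = 1.65·0.000125^(GP/1000)·(1−e^(−0.04t))/4.15;  IBU = (α/100)·m·U·1000/V;  BU:GU = IBU/GP
U = 1.65·0.000125^(62/1000)·(1−e^(−0.04·59))/4.15 = 0.2062
IBU = (14.3/100)·27·0.2062·1000/19.2 = 41.4734
BU:GU = 41.4734/62

0.6689


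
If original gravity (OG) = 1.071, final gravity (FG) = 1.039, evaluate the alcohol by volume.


ABV = (OG − FG) · 131.25
ABV = (1.071 − 1.039) · 131.25

4.2000 % ABV


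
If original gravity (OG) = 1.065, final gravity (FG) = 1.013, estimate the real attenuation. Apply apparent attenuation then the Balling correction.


AA = (OG−FG)/(OG−1)·100;  RA = AA·0.8192
AA = (1.065 − 1.013)/(1.065 − 1)·100 = 80.0000
RA = 80.0000·0.8192

65.5360 %


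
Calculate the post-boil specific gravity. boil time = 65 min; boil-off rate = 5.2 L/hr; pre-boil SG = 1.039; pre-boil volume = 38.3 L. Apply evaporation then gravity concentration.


V_post = V_pre − rate·(t/60);  SG_post = 1 + (SG_pre−1)·V_pre/V_post
V_post = 38.3 − 5.2·(65/60) = 32.6667
SG_post = 1 + (1.039 − 1)·38.3/32.6667

1.0457


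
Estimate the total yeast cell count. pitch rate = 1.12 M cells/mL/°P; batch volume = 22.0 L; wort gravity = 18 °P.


cells (billions) = rate · V_L · °P
cells = 1.12 · 22.0 · 18

443.5200 billion cells


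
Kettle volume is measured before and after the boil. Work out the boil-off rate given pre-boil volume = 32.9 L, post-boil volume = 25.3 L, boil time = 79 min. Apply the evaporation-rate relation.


rate = (V_pre − V_post) / (t_min/60)
rate = (32.9 − 25.3) / (79/60)

5.7722 L/hr


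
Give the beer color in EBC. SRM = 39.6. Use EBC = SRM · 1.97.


EBC = 39.6 · 1.97

78.0120 EBC


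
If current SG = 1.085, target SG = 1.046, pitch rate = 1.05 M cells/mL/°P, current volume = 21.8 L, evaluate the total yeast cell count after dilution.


V_w = V·((SG_c−1)/(SG_t−1)−1);  °P = 259 − 259/SG_t;  cells = rate·(V+V_w)·°P
V_w = 21.8·((1.085−1)/(1.046−1)−1) = 18.4826
V_final = 21.8 + 18.4826 = 40.2826
°P = 259 − 259/1.046 = 11.3901
cells = 1.05·40.2826·11.3901

481.7623 billion cells


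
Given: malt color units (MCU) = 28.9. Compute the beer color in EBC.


SRM = 1.4922·MCU^0.6859;  EBC = SRM·1.97
SRM = 1.4922·28.9^0.6859 = 14.9919
EBC = 14.9919·1.97

29.5341 EBC


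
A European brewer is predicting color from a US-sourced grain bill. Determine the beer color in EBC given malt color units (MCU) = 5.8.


SRM = 1.4922·MCU^0.6859;  EBC = SRM·1.97
SRM = 1.4922·5.8^0.6859 = 4.9827
EBC = 4.9827·1.97

9.8159 EBC


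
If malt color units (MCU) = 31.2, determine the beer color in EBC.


SRM = 1.4922·MCU^0.6859;  EBC = SRM·1.97
SRM = 1.4922·31.2^0.6859 = 15.8004
EBC = 15.8004·1.97

31.1268 EBC


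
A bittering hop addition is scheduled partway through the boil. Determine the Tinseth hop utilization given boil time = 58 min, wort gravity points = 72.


U = 1.65·0.000125^(GP/1000) · (1 − e^(−0.04·t))/4.15
bigness = 1.65·0.000125^(72/1000) = 0.8639
boil_factor = (1 − e^(−0.04·58))/4.15 = 0.2173
U = 0.8639 · 0.2173

0.1877


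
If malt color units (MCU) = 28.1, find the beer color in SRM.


SRM = 1.4922 · MCU^0.6859
SRM = 1.4922 · 28.1^0.6859

14.7060 SRM


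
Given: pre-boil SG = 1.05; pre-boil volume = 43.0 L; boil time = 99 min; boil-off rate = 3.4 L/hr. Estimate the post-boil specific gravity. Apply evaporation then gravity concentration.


V_post = V_pre − rate·(t/60);  SG_post = 1 + (SG_pre−1)·V_pre/V_post
V_post = 43.0 − 3.4·(99/60) = 37.3900
SG_post = 1 + (1.05 − 1)·43.0/37.3900

1.0575


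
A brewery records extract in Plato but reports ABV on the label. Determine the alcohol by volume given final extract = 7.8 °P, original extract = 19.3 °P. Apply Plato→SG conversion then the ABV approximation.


SG = 259/(259 − P);  ABV = (OG − FG)·131.25
OG = 259/(259 − 19.3) = 1.0805
FG = 259/(259 − 7.8) = 1.0311
ABV = (1.0805 − 1.0311)·131.25

6.4925 % ABV


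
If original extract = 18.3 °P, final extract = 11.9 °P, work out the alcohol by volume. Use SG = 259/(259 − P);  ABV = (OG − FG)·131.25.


OG = 259/(259 − 18.3) = 1.0760
FG = 259/(259 − 11.9) = 1.0482
ABV = (1.0760 − 1.0482)·131.25

3.6579 % ABV


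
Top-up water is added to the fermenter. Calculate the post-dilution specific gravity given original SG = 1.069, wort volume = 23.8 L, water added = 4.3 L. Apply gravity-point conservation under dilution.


SG_new = 1 + (SG_old − 1)·V_old/(V_old + V_water)
pts = (1.069 − 1)·1000·23.8/(23.8 + 4.3) = 58.4413
SG_new = 1 + 58.4413/1000

1.0584


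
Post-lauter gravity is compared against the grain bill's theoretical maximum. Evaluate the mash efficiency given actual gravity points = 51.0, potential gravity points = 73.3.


efficiency = actual / potential × 100
efficiency = 51.0 / 73.3 × 100

69.5771 %


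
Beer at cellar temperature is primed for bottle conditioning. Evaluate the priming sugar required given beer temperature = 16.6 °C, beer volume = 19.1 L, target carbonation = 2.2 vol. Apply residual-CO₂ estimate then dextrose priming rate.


residual = 14.695·(0.01821 + 0.09011·e^(−0.04·T));  sugar = (target − residual)·4.0·V
residual = 14.695·(0.01821 + 0.09011·e^(−0.04·16.6)) = 0.9493
sugar = (2.2 − 0.9493)·4.0·19.1

95.5565 g


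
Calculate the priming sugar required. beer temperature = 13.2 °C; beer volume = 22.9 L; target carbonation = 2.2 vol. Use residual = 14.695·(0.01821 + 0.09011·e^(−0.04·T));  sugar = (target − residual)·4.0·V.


residual = 14.695·(0.01821 + 0.09011·e^(−0.04·13.2)) = 1.0486
sugar = (2.2 − 1.0486)·4.0·22.9

105.4712 g


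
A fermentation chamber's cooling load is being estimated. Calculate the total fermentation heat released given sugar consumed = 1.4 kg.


Q = m_sugar · 590 kJ/kg
Q = 1.4 · 590

826.0000 kJ


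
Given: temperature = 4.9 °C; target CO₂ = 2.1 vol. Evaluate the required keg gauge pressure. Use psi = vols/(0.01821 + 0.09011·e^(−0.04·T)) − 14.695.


psi = 2.1/(0.01821 + 0.09011·e^(−0.04·4.9)) − 14.695

8.0615 psi


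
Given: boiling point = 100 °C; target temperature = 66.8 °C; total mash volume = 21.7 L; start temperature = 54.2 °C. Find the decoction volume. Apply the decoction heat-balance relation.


V_dec = V_total·(T_target − T_start)/(T_boil − T_start)
V_dec = 21.7·(66.8 − 54.2)/(100 − 54.2)

5.9699 L


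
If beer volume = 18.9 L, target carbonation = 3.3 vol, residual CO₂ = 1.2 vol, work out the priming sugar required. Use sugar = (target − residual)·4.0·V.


sugar = (3.3 − 1.2)·4.0·18.9

158.7600 g


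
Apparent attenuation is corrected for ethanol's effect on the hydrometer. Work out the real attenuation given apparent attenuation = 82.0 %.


RA = AA · 0.8192
RA = 82.0 · 0.8192

67.1744 %


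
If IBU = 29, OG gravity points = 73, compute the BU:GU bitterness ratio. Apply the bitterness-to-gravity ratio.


BU:GU = IBU / OG_points
BU:GU = 29 / 73

0.3973


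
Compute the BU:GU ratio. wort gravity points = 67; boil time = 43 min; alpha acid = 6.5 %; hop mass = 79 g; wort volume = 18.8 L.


U = 1.65·0.000125^(GP/1000)·(1−e^(−0.04t))/4.15;  IBU = (α/100)·m·U·1000/V;  BU:GU = IBU/GP
U = 1.65·0.000125^(67/1000)·(1−e^(−0.04·43))/4.15 = 0.1787
IBU = (6.5/100)·79·0.1787·1000/18.8 = 48.8225
BU:GU = 48.8225/67

0.7287


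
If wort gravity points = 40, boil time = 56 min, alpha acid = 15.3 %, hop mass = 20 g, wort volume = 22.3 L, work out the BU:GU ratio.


U = 1.65·0.000125^(GP/1000)·(1−e^(−0.04t))/4.15;  IBU = (α/100)·m·U·1000/V;  BU:GU = IBU/GP
U = 1.65·0.000125^(40/1000)·(1−e^(−0.04·56))/4.15 = 0.2480
IBU = (15.3/100)·20·0.2480·1000/22.3 = 34.0286
BU:GU = 34.0286/40

0.8507


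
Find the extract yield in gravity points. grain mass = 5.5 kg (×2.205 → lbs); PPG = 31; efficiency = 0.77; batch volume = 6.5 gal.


points = lbs × PPG × eff / vol
lbs = 5.5 × 2.205 = 12.1275
points = 12.1275 × 31 × 0.77 / 6.5

44.5359 points


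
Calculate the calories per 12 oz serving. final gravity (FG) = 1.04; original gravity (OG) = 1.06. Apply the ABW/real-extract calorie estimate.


ABW = (OG−FG)·131.25·0.79/FG;  °P = 259 − 259/SG (for OG→OE and FG→AE);  RE = 0.1808·OE + 0.8192·AE;  Cal = (6.9·ABW + 4·(RE−0.1))·FG·3.55
ABW = (1.06 − 1.04)·131.25·0.79/1.04 = 1.9940
OE = 259 − 259/1.06 = 14.6604 °P
AE = 259 − 259/1.04 = 9.9615 °P
RE = 0.1808·14.6604 + 0.8192·9.9615 = 10.8111 °P
Cal = (6.9·1.9940 + 4·(10.8111−0.1))·1.04·3.55

208.9779 kcal


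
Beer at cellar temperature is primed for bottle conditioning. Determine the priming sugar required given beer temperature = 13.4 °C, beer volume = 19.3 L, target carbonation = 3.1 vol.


residual = 14.695·(0.01821 + 0.09011·e^(−0.04·T));  sugar = (target − residual)·4.0·V
residual = 14.695·(0.01821 + 0.09011·e^(−0.04·13.4)) = 1.0423
sugar = (3.1 − 1.0423)·4.0·19.3

158.8510 g


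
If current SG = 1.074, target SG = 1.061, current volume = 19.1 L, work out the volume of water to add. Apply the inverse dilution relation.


V_water = V·((SG_curr − 1)/(SG_target − 1) − 1)
V_water = 19.1·((1.074 − 1)/(1.061 − 1) − 1)

4.0705 L


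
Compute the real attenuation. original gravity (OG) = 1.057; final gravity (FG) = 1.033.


AA = (OG−FG)/(OG−1)·100;  RA = AA·0.8192
AA = (1.057 − 1.033)/(1.057 − 1)·100 = 42.1053
RA = 42.1053·0.8192

34.4926 %


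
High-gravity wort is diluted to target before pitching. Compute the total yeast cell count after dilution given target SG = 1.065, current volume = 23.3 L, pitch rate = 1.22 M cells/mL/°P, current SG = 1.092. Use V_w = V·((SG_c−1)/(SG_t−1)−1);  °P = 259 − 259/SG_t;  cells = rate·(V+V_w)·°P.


V_w = 23.3·((1.092−1)/(1.065−1)−1) = 9.6785
V_final = 23.3 + 9.6785 = 32.9785
°P = 259 − 259/1.065 = 15.8075
cells = 1.22·32.9785·15.8075

635.9950 billion cells
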